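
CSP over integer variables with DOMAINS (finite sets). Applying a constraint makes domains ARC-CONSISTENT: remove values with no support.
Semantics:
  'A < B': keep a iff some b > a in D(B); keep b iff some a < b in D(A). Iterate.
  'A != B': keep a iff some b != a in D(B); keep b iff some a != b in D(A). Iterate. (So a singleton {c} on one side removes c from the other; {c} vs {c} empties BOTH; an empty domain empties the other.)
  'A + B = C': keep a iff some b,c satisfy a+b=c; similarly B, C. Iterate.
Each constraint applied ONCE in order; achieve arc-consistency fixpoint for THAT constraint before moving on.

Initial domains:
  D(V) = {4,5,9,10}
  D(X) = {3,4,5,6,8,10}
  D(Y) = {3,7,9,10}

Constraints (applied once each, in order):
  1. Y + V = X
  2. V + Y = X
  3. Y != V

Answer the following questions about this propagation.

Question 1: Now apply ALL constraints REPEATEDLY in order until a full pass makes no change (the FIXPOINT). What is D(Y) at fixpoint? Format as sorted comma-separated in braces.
Answer: {3}

Derivation:
pass 0 (initial): D(Y)={3,7,9,10}
pass 1: V {4,5,9,10}->{5}; X {3,4,5,6,8,10}->{8}; Y {3,7,9,10}->{3}
pass 2: no change
Fixpoint after 2 passes: D(Y) = {3}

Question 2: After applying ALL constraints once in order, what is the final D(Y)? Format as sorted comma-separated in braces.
Answer: {3}

Derivation:
Constraint 1 (Y + V = X) on D(Y)={3,7,9,10} D(V)={4,5,9,10} D(X)={3,4,5,6,8,10}: Y {3,7,9,10}->{3}; V {4,5,9,10}->{5}; X {3,4,5,6,8,10}->{8}
Constraint 2 (V + Y = X) on D(V)={5} D(Y)={3} D(X)={8}: no change
Constraint 3 (Y != V) on D(Y)={3} D(V)={5}: no change
So after all 3 constraints: D(Y) = {3}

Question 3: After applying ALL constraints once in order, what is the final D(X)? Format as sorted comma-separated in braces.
Constraint 1 (Y + V = X) on D(Y)={3,7,9,10} D(V)={4,5,9,10} D(X)={3,4,5,6,8,10}: Y {3,7,9,10}->{3}; V {4,5,9,10}->{5}; X {3,4,5,6,8,10}->{8}
Constraint 2 (V + Y = X) on D(V)={5} D(Y)={3} D(X)={8}: no change
Constraint 3 (Y != V) on D(Y)={3} D(V)={5}: no change
So after all 3 constraints: D(X) = {8}

Answer: {8}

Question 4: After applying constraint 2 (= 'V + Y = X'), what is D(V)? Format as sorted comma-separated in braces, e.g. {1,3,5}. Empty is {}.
Constraint 1 (Y + V = X) on D(Y)={3,7,9,10} D(V)={4,5,9,10} D(X)={3,4,5,6,8,10}: Y {3,7,9,10}->{3}; V {4,5,9,10}->{5}; X {3,4,5,6,8,10}->{8}
Constraint 2 (V + Y = X) on D(V)={5} D(Y)={3} D(X)={8}: no change
So after constraint 2: D(V) = {5}

Answer: {5}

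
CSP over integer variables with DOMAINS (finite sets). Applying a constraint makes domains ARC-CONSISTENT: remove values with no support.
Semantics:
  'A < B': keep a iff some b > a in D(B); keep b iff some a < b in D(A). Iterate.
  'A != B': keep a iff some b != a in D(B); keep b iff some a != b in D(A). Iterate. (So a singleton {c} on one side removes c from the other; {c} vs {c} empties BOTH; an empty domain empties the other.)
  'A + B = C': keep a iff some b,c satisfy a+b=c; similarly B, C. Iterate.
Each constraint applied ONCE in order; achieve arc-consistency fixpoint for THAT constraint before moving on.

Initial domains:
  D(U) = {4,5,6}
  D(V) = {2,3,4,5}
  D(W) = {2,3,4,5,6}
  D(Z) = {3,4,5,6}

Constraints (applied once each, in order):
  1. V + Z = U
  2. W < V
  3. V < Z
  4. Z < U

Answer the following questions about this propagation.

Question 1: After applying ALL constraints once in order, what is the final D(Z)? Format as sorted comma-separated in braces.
Answer: {4}

Derivation:
Constraint 1 (V + Z = U) on D(V)={2,3,4,5} D(Z)={3,4,5,6} D(U)={4,5,6}: V {2,3,4,5}->{2,3}; Z {3,4,5,6}->{3,4}; U {4,5,6}->{5,6}
Constraint 2 (W < V) on D(W)={2,3,4,5,6} D(V)={2,3}: W {2,3,4,5,6}->{2}; V {2,3}->{3}
Constraint 3 (V < Z) on D(V)={3} D(Z)={3,4}: Z {3,4}->{4}
Constraint 4 (Z < U) on D(Z)={4} D(U)={5,6}: no change
So after all 4 constraints: D(Z) = {4}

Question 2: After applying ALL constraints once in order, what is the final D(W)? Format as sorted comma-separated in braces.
Constraint 1 (V + Z = U) on D(V)={2,3,4,5} D(Z)={3,4,5,6} D(U)={4,5,6}: V {2,3,4,5}->{2,3}; Z {3,4,5,6}->{3,4}; U {4,5,6}->{5,6}
Constraint 2 (W < V) on D(W)={2,3,4,5,6} D(V)={2,3}: W {2,3,4,5,6}->{2}; V {2,3}->{3}
Constraint 3 (V < Z) on D(V)={3} D(Z)={3,4}: Z {3,4}->{4}
Constraint 4 (Z < U) on D(Z)={4} D(U)={5,6}: no change
So after all 4 constraints: D(W) = {2}

Answer: {2}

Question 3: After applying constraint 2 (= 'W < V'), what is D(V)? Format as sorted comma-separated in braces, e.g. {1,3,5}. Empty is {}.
Constraint 1 (V + Z = U) on D(V)={2,3,4,5} D(Z)={3,4,5,6} D(U)={4,5,6}: V {2,3,4,5}->{2,3}; Z {3,4,5,6}->{3,4}; U {4,5,6}->{5,6}
Constraint 2 (W < V) on D(W)={2,3,4,5,6} D(V)={2,3}: W {2,3,4,5,6}->{2}; V {2,3}->{3}
So after constraint 2: D(V) = {3}

Answer: {3}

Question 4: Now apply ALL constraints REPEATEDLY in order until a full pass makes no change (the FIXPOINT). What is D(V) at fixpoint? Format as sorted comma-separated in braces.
Answer: {}

Derivation:
pass 0 (initial): D(V)={2,3,4,5}
pass 1: U {4,5,6}->{5,6}; V {2,3,4,5}->{3}; W {2,3,4,5,6}->{2}; Z {3,4,5,6}->{4}
pass 2: U {5,6}->{}; V {3}->{}; W {2}->{}; Z {4}->{}
pass 3: no change
Fixpoint after 3 passes: D(V) = {}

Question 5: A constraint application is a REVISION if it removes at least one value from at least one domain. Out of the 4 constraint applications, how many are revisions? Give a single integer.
Constraint 1 (V + Z = U) on D(V)={2,3,4,5} D(Z)={3,4,5,6} D(U)={4,5,6}: V {2,3,4,5}->{2,3}; Z {3,4,5,6}->{3,4}; U {4,5,6}->{5,6} => REVISION
Constraint 2 (W < V) on D(W)={2,3,4,5,6} D(V)={2,3}: W {2,3,4,5,6}->{2}; V {2,3}->{3} => REVISION
Constraint 3 (V < Z) on D(V)={3} D(Z)={3,4}: Z {3,4}->{4} => REVISION
Constraint 4 (Z < U) on D(Z)={4} D(U)={5,6}: no change => not a revision
Total revisions = 3

Answer: 3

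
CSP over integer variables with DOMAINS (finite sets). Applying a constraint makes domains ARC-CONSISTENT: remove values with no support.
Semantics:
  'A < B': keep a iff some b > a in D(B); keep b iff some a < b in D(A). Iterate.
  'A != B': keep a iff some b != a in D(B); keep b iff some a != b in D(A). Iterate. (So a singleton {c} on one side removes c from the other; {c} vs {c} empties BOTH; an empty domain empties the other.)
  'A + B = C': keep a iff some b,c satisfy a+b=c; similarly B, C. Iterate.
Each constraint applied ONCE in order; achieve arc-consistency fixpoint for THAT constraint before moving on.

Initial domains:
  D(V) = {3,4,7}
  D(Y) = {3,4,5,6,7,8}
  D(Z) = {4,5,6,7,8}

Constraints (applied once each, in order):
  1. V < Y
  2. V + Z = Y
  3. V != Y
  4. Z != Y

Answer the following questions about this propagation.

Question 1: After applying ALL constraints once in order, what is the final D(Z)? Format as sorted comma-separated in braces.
Constraint 1 (V < Y) on D(V)={3,4,7} D(Y)={3,4,5,6,7,8}: Y {3,4,5,6,7,8}->{4,5,6,7,8}
Constraint 2 (V + Z = Y) on D(V)={3,4,7} D(Z)={4,5,6,7,8} D(Y)={4,5,6,7,8}: V {3,4,7}->{3,4}; Z {4,5,6,7,8}->{4,5}; Y {4,5,6,7,8}->{7,8}
Constraint 3 (V != Y) on D(V)={3,4} D(Y)={7,8}: no change
Constraint 4 (Z != Y) on D(Z)={4,5} D(Y)={7,8}: no change
So after all 4 constraints: D(Z) = {4,5}

Answer: {4,5}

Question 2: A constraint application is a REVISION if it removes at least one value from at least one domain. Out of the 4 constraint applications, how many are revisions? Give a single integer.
Answer: 2

Derivation:
Constraint 1 (V < Y) on D(V)={3,4,7} D(Y)={3,4,5,6,7,8}: Y {3,4,5,6,7,8}->{4,5,6,7,8} => REVISION
Constraint 2 (V + Z = Y) on D(V)={3,4,7} D(Z)={4,5,6,7,8} D(Y)={4,5,6,7,8}: V {3,4,7}->{3,4}; Z {4,5,6,7,8}->{4,5}; Y {4,5,6,7,8}->{7,8} => REVISION
Constraint 3 (V != Y) on D(V)={3,4} D(Y)={7,8}: no change => not a revision
Constraint 4 (Z != Y) on D(Z)={4,5} D(Y)={7,8}: no change => not a revision
Total revisions = 2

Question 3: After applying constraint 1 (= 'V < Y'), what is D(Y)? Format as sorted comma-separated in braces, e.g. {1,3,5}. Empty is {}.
Constraint 1 (V < Y) on D(V)={3,4,7} D(Y)={3,4,5,6,7,8}: Y {3,4,5,6,7,8}->{4,5,6,7,8}
So after constraint 1: D(Y) = {4,5,6,7,8}

Answer: {4,5,6,7,8}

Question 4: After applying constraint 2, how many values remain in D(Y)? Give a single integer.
Answer: 2

Derivation:
Constraint 1 (V < Y) on D(V)={3,4,7} D(Y)={3,4,5,6,7,8}: Y {3,4,5,6,7,8}->{4,5,6,7,8}
Constraint 2 (V + Z = Y) on D(V)={3,4,7} D(Z)={4,5,6,7,8} D(Y)={4,5,6,7,8}: V {3,4,7}->{3,4}; Z {4,5,6,7,8}->{4,5}; Y {4,5,6,7,8}->{7,8}
So after constraint 2: D(Y)={7,8}, size = 2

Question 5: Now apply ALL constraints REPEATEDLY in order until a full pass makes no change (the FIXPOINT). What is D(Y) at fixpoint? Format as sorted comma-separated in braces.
Answer: {7,8}

Derivation:
pass 0 (initial): D(Y)={3,4,5,6,7,8}
pass 1: V {3,4,7}->{3,4}; Y {3,4,5,6,7,8}->{7,8}; Z {4,5,6,7,8}->{4,5}
pass 2: no change
Fixpoint after 2 passes: D(Y) = {7,8}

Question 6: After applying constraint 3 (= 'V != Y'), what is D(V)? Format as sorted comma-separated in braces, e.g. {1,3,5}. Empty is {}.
Constraint 1 (V < Y) on D(V)={3,4,7} D(Y)={3,4,5,6,7,8}: Y {3,4,5,6,7,8}->{4,5,6,7,8}
Constraint 2 (V + Z = Y) on D(V)={3,4,7} D(Z)={4,5,6,7,8} D(Y)={4,5,6,7,8}: V {3,4,7}->{3,4}; Z {4,5,6,7,8}->{4,5}; Y {4,5,6,7,8}->{7,8}
Constraint 3 (V != Y) on D(V)={3,4} D(Y)={7,8}: no change
So after constraint 3: D(V) = {3,4}

Answer: {3,4}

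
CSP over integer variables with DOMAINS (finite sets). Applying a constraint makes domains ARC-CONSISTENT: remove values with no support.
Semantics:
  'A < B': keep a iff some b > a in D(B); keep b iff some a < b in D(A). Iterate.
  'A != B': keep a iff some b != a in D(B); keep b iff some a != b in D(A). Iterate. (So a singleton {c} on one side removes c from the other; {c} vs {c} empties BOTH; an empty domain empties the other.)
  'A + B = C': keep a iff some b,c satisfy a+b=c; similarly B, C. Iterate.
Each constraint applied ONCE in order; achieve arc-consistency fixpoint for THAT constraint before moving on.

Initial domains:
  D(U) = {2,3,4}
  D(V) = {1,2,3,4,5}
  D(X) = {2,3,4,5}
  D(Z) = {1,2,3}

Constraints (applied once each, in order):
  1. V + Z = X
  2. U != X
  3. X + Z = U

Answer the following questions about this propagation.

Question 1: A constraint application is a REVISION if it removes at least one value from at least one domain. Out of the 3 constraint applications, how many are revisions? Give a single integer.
Constraint 1 (V + Z = X) on D(V)={1,2,3,4,5} D(Z)={1,2,3} D(X)={2,3,4,5}: V {1,2,3,4,5}->{1,2,3,4} => REVISION
Constraint 2 (U != X) on D(U)={2,3,4} D(X)={2,3,4,5}: no change => not a revision
Constraint 3 (X + Z = U) on D(X)={2,3,4,5} D(Z)={1,2,3} D(U)={2,3,4}: X {2,3,4,5}->{2,3}; Z {1,2,3}->{1,2}; U {2,3,4}->{3,4} => REVISION
Total revisions = 2

Answer: 2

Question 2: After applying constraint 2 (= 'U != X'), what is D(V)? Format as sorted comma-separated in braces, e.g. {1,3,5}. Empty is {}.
Answer: {1,2,3,4}

Derivation:
Constraint 1 (V + Z = X) on D(V)={1,2,3,4,5} D(Z)={1,2,3} D(X)={2,3,4,5}: V {1,2,3,4,5}->{1,2,3,4}
Constraint 2 (U != X) on D(U)={2,3,4} D(X)={2,3,4,5}: no change
So after constraint 2: D(V) = {1,2,3,4}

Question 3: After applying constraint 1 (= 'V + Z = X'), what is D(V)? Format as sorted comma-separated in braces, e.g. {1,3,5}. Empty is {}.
Answer: {1,2,3,4}

Derivation:
Constraint 1 (V + Z = X) on D(V)={1,2,3,4,5} D(Z)={1,2,3} D(X)={2,3,4,5}: V {1,2,3,4,5}->{1,2,3,4}
So after constraint 1: D(V) = {1,2,3,4}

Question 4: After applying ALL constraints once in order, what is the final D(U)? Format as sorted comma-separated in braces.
Constraint 1 (V + Z = X) on D(V)={1,2,3,4,5} D(Z)={1,2,3} D(X)={2,3,4,5}: V {1,2,3,4,5}->{1,2,3,4}
Constraint 2 (U != X) on D(U)={2,3,4} D(X)={2,3,4,5}: no change
Constraint 3 (X + Z = U) on D(X)={2,3,4,5} D(Z)={1,2,3} D(U)={2,3,4}: X {2,3,4,5}->{2,3}; Z {1,2,3}->{1,2}; U {2,3,4}->{3,4}
So after all 3 constraints: D(U) = {3,4}

Answer: {3,4}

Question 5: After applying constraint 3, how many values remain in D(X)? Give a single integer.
Answer: 2

Derivation:
Constraint 1 (V + Z = X) on D(V)={1,2,3,4,5} D(Z)={1,2,3} D(X)={2,3,4,5}: V {1,2,3,4,5}->{1,2,3,4}
Constraint 2 (U != X) on D(U)={2,3,4} D(X)={2,3,4,5}: no change
Constraint 3 (X + Z = U) on D(X)={2,3,4,5} D(Z)={1,2,3} D(U)={2,3,4}: X {2,3,4,5}->{2,3}; Z {1,2,3}->{1,2}; U {2,3,4}->{3,4}
So after constraint 3: D(X)={2,3}, size = 2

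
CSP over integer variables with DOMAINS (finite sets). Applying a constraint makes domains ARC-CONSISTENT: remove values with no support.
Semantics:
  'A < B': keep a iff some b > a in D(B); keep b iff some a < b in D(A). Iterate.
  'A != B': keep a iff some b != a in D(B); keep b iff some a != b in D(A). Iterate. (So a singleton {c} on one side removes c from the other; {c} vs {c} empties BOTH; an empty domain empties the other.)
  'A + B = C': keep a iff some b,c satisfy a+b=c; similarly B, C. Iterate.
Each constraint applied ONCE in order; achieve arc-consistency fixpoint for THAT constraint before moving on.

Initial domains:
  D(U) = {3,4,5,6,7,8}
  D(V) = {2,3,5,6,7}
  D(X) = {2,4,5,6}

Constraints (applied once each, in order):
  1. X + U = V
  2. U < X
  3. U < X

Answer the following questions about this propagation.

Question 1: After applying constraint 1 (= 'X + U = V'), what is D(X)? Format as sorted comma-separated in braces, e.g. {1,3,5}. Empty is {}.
Answer: {2,4}

Derivation:
Constraint 1 (X + U = V) on D(X)={2,4,5,6} D(U)={3,4,5,6,7,8} D(V)={2,3,5,6,7}: X {2,4,5,6}->{2,4}; U {3,4,5,6,7,8}->{3,4,5}; V {2,3,5,6,7}->{5,6,7}
So after constraint 1: D(X) = {2,4}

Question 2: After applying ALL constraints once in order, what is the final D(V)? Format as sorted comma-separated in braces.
Constraint 1 (X + U = V) on D(X)={2,4,5,6} D(U)={3,4,5,6,7,8} D(V)={2,3,5,6,7}: X {2,4,5,6}->{2,4}; U {3,4,5,6,7,8}->{3,4,5}; V {2,3,5,6,7}->{5,6,7}
Constraint 2 (U < X) on D(U)={3,4,5} D(X)={2,4}: U {3,4,5}->{3}; X {2,4}->{4}
Constraint 3 (U < X) on D(U)={3} D(X)={4}: no change
So after all 3 constraints: D(V) = {5,6,7}

Answer: {5,6,7}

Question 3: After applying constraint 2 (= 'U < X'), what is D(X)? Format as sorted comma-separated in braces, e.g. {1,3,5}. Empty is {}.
Answer: {4}

Derivation:
Constraint 1 (X + U = V) on D(X)={2,4,5,6} D(U)={3,4,5,6,7,8} D(V)={2,3,5,6,7}: X {2,4,5,6}->{2,4}; U {3,4,5,6,7,8}->{3,4,5}; V {2,3,5,6,7}->{5,6,7}
Constraint 2 (U < X) on D(U)={3,4,5} D(X)={2,4}: U {3,4,5}->{3}; X {2,4}->{4}
So after constraint 2: D(X) = {4}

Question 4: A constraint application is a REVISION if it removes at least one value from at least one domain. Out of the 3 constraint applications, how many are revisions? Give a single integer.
Answer: 2

Derivation:
Constraint 1 (X + U = V) on D(X)={2,4,5,6} D(U)={3,4,5,6,7,8} D(V)={2,3,5,6,7}: X {2,4,5,6}->{2,4}; U {3,4,5,6,7,8}->{3,4,5}; V {2,3,5,6,7}->{5,6,7} => REVISION
Constraint 2 (U < X) on D(U)={3,4,5} D(X)={2,4}: U {3,4,5}->{3}; X {2,4}->{4} => REVISION
Constraint 3 (U < X) on D(U)={3} D(X)={4}: no change => not a revision
Total revisions = 2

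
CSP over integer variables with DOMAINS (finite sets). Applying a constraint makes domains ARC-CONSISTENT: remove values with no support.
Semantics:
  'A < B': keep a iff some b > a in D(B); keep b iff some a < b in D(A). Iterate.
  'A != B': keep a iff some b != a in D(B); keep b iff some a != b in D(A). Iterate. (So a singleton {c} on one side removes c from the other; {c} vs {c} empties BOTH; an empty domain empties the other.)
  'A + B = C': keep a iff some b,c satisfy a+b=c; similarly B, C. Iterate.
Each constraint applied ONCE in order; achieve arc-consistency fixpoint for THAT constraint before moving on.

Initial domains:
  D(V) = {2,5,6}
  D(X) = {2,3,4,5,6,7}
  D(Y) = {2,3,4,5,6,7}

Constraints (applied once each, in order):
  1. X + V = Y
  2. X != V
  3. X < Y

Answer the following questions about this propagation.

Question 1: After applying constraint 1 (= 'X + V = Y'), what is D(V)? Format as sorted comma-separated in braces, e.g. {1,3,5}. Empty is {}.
Answer: {2,5}

Derivation:
Constraint 1 (X + V = Y) on D(X)={2,3,4,5,6,7} D(V)={2,5,6} D(Y)={2,3,4,5,6,7}: X {2,3,4,5,6,7}->{2,3,4,5}; V {2,5,6}->{2,5}; Y {2,3,4,5,6,7}->{4,5,6,7}
So after constraint 1: D(V) = {2,5}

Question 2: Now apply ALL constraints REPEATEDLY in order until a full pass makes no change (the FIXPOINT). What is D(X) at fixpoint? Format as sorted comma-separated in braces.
Answer: {2,3,4,5}

Derivation:
pass 0 (initial): D(X)={2,3,4,5,6,7}
pass 1: V {2,5,6}->{2,5}; X {2,3,4,5,6,7}->{2,3,4,5}; Y {2,3,4,5,6,7}->{4,5,6,7}
pass 2: no change
Fixpoint after 2 passes: D(X) = {2,3,4,5}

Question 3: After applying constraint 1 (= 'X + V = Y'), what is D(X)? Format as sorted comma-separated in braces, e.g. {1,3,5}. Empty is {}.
Constraint 1 (X + V = Y) on D(X)={2,3,4,5,6,7} D(V)={2,5,6} D(Y)={2,3,4,5,6,7}: X {2,3,4,5,6,7}->{2,3,4,5}; V {2,5,6}->{2,5}; Y {2,3,4,5,6,7}->{4,5,6,7}
So after constraint 1: D(X) = {2,3,4,5}

Answer: {2,3,4,5}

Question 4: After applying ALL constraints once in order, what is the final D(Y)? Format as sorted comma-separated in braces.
Constraint 1 (X + V = Y) on D(X)={2,3,4,5,6,7} D(V)={2,5,6} D(Y)={2,3,4,5,6,7}: X {2,3,4,5,6,7}->{2,3,4,5}; V {2,5,6}->{2,5}; Y {2,3,4,5,6,7}->{4,5,6,7}
Constraint 2 (X != V) on D(X)={2,3,4,5} D(V)={2,5}: no change
Constraint 3 (X < Y) on D(X)={2,3,4,5} D(Y)={4,5,6,7}: no change
So after all 3 constraints: D(Y) = {4,5,6,7}

Answer: {4,5,6,7}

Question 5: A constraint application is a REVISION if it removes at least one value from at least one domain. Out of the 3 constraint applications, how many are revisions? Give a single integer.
Constraint 1 (X + V = Y) on D(X)={2,3,4,5,6,7} D(V)={2,5,6} D(Y)={2,3,4,5,6,7}: X {2,3,4,5,6,7}->{2,3,4,5}; V {2,5,6}->{2,5}; Y {2,3,4,5,6,7}->{4,5,6,7} => REVISION
Constraint 2 (X != V) on D(X)={2,3,4,5} D(V)={2,5}: no change => not a revision
Constraint 3 (X < Y) on D(X)={2,3,4,5} D(Y)={4,5,6,7}: no change => not a revision
Total revisions = 1

Answer: 1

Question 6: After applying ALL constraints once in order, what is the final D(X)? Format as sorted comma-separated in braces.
Answer: {2,3,4,5}

Derivation:
Constraint 1 (X + V = Y) on D(X)={2,3,4,5,6,7} D(V)={2,5,6} D(Y)={2,3,4,5,6,7}: X {2,3,4,5,6,7}->{2,3,4,5}; V {2,5,6}->{2,5}; Y {2,3,4,5,6,7}->{4,5,6,7}
Constraint 2 (X != V) on D(X)={2,3,4,5} D(V)={2,5}: no change
Constraint 3 (X < Y) on D(X)={2,3,4,5} D(Y)={4,5,6,7}: no change
So after all 3 constraints: D(X) = {2,3,4,5}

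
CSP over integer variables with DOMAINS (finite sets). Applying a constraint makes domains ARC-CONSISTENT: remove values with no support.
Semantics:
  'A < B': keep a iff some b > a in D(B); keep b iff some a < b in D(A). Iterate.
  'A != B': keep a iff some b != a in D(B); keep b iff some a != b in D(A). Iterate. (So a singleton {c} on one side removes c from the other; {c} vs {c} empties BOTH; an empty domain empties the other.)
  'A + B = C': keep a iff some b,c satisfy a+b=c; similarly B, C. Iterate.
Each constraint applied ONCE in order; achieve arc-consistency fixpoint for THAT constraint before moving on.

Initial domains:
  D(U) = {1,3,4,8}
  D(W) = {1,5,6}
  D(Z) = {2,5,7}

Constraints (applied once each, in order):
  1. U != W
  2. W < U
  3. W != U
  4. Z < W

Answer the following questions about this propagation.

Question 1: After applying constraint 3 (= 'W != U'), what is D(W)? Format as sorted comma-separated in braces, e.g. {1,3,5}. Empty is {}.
Constraint 1 (U != W) on D(U)={1,3,4,8} D(W)={1,5,6}: no change
Constraint 2 (W < U) on D(W)={1,5,6} D(U)={1,3,4,8}: U {1,3,4,8}->{3,4,8}
Constraint 3 (W != U) on D(W)={1,5,6} D(U)={3,4,8}: no change
So after constraint 3: D(W) = {1,5,6}

Answer: {1,5,6}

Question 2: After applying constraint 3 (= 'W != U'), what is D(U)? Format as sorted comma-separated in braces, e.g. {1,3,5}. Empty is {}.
Answer: {3,4,8}

Derivation:
Constraint 1 (U != W) on D(U)={1,3,4,8} D(W)={1,5,6}: no change
Constraint 2 (W < U) on D(W)={1,5,6} D(U)={1,3,4,8}: U {1,3,4,8}->{3,4,8}
Constraint 3 (W != U) on D(W)={1,5,6} D(U)={3,4,8}: no change
So after constraint 3: D(U) = {3,4,8}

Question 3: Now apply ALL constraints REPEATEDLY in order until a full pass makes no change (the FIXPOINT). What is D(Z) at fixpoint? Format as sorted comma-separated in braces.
pass 0 (initial): D(Z)={2,5,7}
pass 1: U {1,3,4,8}->{3,4,8}; W {1,5,6}->{5,6}; Z {2,5,7}->{2,5}
pass 2: U {3,4,8}->{8}
pass 3: no change
Fixpoint after 3 passes: D(Z) = {2,5}

Answer: {2,5}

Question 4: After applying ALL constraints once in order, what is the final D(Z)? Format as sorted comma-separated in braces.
Constraint 1 (U != W) on D(U)={1,3,4,8} D(W)={1,5,6}: no change
Constraint 2 (W < U) on D(W)={1,5,6} D(U)={1,3,4,8}: U {1,3,4,8}->{3,4,8}
Constraint 3 (W != U) on D(W)={1,5,6} D(U)={3,4,8}: no change
Constraint 4 (Z < W) on D(Z)={2,5,7} D(W)={1,5,6}: Z {2,5,7}->{2,5}; W {1,5,6}->{5,6}
So after all 4 constraints: D(Z) = {2,5}

Answer: {2,5}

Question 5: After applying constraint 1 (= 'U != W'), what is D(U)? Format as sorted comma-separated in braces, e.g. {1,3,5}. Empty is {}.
Answer: {1,3,4,8}

Derivation:
Constraint 1 (U != W) on D(U)={1,3,4,8} D(W)={1,5,6}: no change
So after constraint 1: D(U) = {1,3,4,8}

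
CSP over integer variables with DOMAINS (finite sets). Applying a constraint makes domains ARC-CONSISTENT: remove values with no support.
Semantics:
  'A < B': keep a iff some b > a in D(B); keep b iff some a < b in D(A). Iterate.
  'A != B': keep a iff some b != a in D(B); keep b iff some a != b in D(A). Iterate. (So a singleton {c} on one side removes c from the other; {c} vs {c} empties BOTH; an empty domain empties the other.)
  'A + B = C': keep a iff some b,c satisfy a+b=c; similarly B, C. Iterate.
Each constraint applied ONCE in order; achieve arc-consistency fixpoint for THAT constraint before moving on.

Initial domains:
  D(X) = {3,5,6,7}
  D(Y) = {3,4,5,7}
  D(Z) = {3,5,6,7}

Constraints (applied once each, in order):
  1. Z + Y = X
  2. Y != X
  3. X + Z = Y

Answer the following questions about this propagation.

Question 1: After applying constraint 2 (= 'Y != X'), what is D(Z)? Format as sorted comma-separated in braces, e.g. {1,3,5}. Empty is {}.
Constraint 1 (Z + Y = X) on D(Z)={3,5,6,7} D(Y)={3,4,5,7} D(X)={3,5,6,7}: Z {3,5,6,7}->{3}; Y {3,4,5,7}->{3,4}; X {3,5,6,7}->{6,7}
Constraint 2 (Y != X) on D(Y)={3,4} D(X)={6,7}: no change
So after constraint 2: D(Z) = {3}

Answer: {3}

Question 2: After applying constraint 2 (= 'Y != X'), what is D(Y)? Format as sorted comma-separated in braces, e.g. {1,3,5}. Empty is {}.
Constraint 1 (Z + Y = X) on D(Z)={3,5,6,7} D(Y)={3,4,5,7} D(X)={3,5,6,7}: Z {3,5,6,7}->{3}; Y {3,4,5,7}->{3,4}; X {3,5,6,7}->{6,7}
Constraint 2 (Y != X) on D(Y)={3,4} D(X)={6,7}: no change
So after constraint 2: D(Y) = {3,4}

Answer: {3,4}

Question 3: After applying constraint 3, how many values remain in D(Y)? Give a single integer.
Constraint 1 (Z + Y = X) on D(Z)={3,5,6,7} D(Y)={3,4,5,7} D(X)={3,5,6,7}: Z {3,5,6,7}->{3}; Y {3,4,5,7}->{3,4}; X {3,5,6,7}->{6,7}
Constraint 2 (Y != X) on D(Y)={3,4} D(X)={6,7}: no change
Constraint 3 (X + Z = Y) on D(X)={6,7} D(Z)={3} D(Y)={3,4}: X {6,7}->{}; Z {3}->{}; Y {3,4}->{}
So after constraint 3: D(Y)={}, size = 0

Answer: 0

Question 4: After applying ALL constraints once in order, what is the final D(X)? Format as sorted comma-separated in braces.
Answer: {}

Derivation:
Constraint 1 (Z + Y = X) on D(Z)={3,5,6,7} D(Y)={3,4,5,7} D(X)={3,5,6,7}: Z {3,5,6,7}->{3}; Y {3,4,5,7}->{3,4}; X {3,5,6,7}->{6,7}
Constraint 2 (Y != X) on D(Y)={3,4} D(X)={6,7}: no change
Constraint 3 (X + Z = Y) on D(X)={6,7} D(Z)={3} D(Y)={3,4}: X {6,7}->{}; Z {3}->{}; Y {3,4}->{}
So after all 3 constraints: D(X) = {}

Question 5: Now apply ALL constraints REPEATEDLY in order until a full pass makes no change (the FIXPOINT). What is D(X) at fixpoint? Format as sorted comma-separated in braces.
pass 0 (initial): D(X)={3,5,6,7}
pass 1: X {3,5,6,7}->{}; Y {3,4,5,7}->{}; Z {3,5,6,7}->{}
pass 2: no change
Fixpoint after 2 passes: D(X) = {}

Answer: {}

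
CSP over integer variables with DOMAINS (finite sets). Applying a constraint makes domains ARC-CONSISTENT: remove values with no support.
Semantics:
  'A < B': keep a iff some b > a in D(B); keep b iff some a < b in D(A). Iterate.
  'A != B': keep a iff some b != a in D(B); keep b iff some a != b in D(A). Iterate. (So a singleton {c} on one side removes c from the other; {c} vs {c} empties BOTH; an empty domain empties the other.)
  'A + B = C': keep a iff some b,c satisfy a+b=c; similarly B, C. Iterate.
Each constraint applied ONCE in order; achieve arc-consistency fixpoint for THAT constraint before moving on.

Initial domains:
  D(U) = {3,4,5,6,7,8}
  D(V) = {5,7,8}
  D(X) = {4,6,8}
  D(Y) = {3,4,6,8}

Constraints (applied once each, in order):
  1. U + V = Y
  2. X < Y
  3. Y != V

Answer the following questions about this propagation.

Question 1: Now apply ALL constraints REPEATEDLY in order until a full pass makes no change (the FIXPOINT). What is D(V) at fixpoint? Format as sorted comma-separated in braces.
Answer: {5}

Derivation:
pass 0 (initial): D(V)={5,7,8}
pass 1: U {3,4,5,6,7,8}->{3}; V {5,7,8}->{5}; X {4,6,8}->{4,6}; Y {3,4,6,8}->{8}
pass 2: no change
Fixpoint after 2 passes: D(V) = {5}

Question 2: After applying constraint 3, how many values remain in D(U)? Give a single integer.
Answer: 1

Derivation:
Constraint 1 (U + V = Y) on D(U)={3,4,5,6,7,8} D(V)={5,7,8} D(Y)={3,4,6,8}: U {3,4,5,6,7,8}->{3}; V {5,7,8}->{5}; Y {3,4,6,8}->{8}
Constraint 2 (X < Y) on D(X)={4,6,8} D(Y)={8}: X {4,6,8}->{4,6}
Constraint 3 (Y != V) on D(Y)={8} D(V)={5}: no change
So after constraint 3: D(U)={3}, size = 1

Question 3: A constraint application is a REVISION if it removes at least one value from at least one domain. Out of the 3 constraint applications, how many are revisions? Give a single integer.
Answer: 2

Derivation:
Constraint 1 (U + V = Y) on D(U)={3,4,5,6,7,8} D(V)={5,7,8} D(Y)={3,4,6,8}: U {3,4,5,6,7,8}->{3}; V {5,7,8}->{5}; Y {3,4,6,8}->{8} => REVISION
Constraint 2 (X < Y) on D(X)={4,6,8} D(Y)={8}: X {4,6,8}->{4,6} => REVISION
Constraint 3 (Y != V) on D(Y)={8} D(V)={5}: no change => not a revision
Total revisions = 2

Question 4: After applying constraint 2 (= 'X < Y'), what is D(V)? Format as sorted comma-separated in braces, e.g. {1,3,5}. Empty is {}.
Answer: {5}

Derivation:
Constraint 1 (U + V = Y) on D(U)={3,4,5,6,7,8} D(V)={5,7,8} D(Y)={3,4,6,8}: U {3,4,5,6,7,8}->{3}; V {5,7,8}->{5}; Y {3,4,6,8}->{8}
Constraint 2 (X < Y) on D(X)={4,6,8} D(Y)={8}: X {4,6,8}->{4,6}
So after constraint 2: D(V) = {5}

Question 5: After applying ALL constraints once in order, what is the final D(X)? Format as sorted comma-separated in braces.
Constraint 1 (U + V = Y) on D(U)={3,4,5,6,7,8} D(V)={5,7,8} D(Y)={3,4,6,8}: U {3,4,5,6,7,8}->{3}; V {5,7,8}->{5}; Y {3,4,6,8}->{8}
Constraint 2 (X < Y) on D(X)={4,6,8} D(Y)={8}: X {4,6,8}->{4,6}
Constraint 3 (Y != V) on D(Y)={8} D(V)={5}: no change
So after all 3 constraints: D(X) = {4,6}

Answer: {4,6}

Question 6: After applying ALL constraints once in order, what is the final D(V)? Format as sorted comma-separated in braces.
Constraint 1 (U + V = Y) on D(U)={3,4,5,6,7,8} D(V)={5,7,8} D(Y)={3,4,6,8}: U {3,4,5,6,7,8}->{3}; V {5,7,8}->{5}; Y {3,4,6,8}->{8}
Constraint 2 (X < Y) on D(X)={4,6,8} D(Y)={8}: X {4,6,8}->{4,6}
Constraint 3 (Y != V) on D(Y)={8} D(V)={5}: no change
So after all 3 constraints: D(V) = {5}

Answer: {5}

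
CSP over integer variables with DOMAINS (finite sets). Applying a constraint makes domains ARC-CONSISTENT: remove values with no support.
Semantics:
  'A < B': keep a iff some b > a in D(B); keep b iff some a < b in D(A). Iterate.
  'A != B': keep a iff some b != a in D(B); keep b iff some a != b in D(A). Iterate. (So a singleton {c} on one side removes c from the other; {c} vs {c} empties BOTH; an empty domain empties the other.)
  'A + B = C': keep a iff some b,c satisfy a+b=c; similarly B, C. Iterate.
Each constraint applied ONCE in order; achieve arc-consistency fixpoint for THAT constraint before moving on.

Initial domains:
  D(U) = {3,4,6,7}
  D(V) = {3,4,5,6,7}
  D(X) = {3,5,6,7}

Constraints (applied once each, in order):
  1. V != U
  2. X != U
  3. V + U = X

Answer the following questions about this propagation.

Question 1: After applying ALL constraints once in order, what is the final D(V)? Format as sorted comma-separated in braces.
Constraint 1 (V != U) on D(V)={3,4,5,6,7} D(U)={3,4,6,7}: no change
Constraint 2 (X != U) on D(X)={3,5,6,7} D(U)={3,4,6,7}: no change
Constraint 3 (V + U = X) on D(V)={3,4,5,6,7} D(U)={3,4,6,7} D(X)={3,5,6,7}: V {3,4,5,6,7}->{3,4}; U {3,4,6,7}->{3,4}; X {3,5,6,7}->{6,7}
So after all 3 constraints: D(V) = {3,4}

Answer: {3,4}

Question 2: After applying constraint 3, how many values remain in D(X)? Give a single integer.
Answer: 2

Derivation:
Constraint 1 (V != U) on D(V)={3,4,5,6,7} D(U)={3,4,6,7}: no change
Constraint 2 (X != U) on D(X)={3,5,6,7} D(U)={3,4,6,7}: no change
Constraint 3 (V + U = X) on D(V)={3,4,5,6,7} D(U)={3,4,6,7} D(X)={3,5,6,7}: V {3,4,5,6,7}->{3,4}; U {3,4,6,7}->{3,4}; X {3,5,6,7}->{6,7}
So after constraint 3: D(X)={6,7}, size = 2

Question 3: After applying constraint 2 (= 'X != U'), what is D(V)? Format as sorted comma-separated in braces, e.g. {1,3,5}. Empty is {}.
Answer: {3,4,5,6,7}

Derivation:
Constraint 1 (V != U) on D(V)={3,4,5,6,7} D(U)={3,4,6,7}: no change
Constraint 2 (X != U) on D(X)={3,5,6,7} D(U)={3,4,6,7}: no change
So after constraint 2: D(V) = {3,4,5,6,7}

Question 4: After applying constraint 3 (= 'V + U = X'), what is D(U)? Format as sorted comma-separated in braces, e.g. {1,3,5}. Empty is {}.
Answer: {3,4}

Derivation:
Constraint 1 (V != U) on D(V)={3,4,5,6,7} D(U)={3,4,6,7}: no change
Constraint 2 (X != U) on D(X)={3,5,6,7} D(U)={3,4,6,7}: no change
Constraint 3 (V + U = X) on D(V)={3,4,5,6,7} D(U)={3,4,6,7} D(X)={3,5,6,7}: V {3,4,5,6,7}->{3,4}; U {3,4,6,7}->{3,4}; X {3,5,6,7}->{6,7}
So after constraint 3: D(U) = {3,4}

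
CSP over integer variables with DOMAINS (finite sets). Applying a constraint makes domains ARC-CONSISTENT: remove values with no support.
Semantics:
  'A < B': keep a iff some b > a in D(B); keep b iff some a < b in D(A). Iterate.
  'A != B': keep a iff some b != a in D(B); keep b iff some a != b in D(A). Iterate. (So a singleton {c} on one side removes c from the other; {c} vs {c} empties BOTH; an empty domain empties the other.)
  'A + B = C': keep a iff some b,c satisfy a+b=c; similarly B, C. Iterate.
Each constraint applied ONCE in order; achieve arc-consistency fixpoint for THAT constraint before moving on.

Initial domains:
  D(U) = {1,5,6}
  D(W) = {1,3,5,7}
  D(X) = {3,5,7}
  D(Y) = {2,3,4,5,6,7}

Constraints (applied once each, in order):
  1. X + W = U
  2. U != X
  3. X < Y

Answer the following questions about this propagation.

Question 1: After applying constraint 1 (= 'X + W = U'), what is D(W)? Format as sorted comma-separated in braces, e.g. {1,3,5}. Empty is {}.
Answer: {1,3}

Derivation:
Constraint 1 (X + W = U) on D(X)={3,5,7} D(W)={1,3,5,7} D(U)={1,5,6}: X {3,5,7}->{3,5}; W {1,3,5,7}->{1,3}; U {1,5,6}->{6}
So after constraint 1: D(W) = {1,3}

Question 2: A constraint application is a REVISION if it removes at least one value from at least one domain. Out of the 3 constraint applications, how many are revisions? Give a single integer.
Answer: 2

Derivation:
Constraint 1 (X + W = U) on D(X)={3,5,7} D(W)={1,3,5,7} D(U)={1,5,6}: X {3,5,7}->{3,5}; W {1,3,5,7}->{1,3}; U {1,5,6}->{6} => REVISION
Constraint 2 (U != X) on D(U)={6} D(X)={3,5}: no change => not a revision
Constraint 3 (X < Y) on D(X)={3,5} D(Y)={2,3,4,5,6,7}: Y {2,3,4,5,6,7}->{4,5,6,7} => REVISION
Total revisions = 2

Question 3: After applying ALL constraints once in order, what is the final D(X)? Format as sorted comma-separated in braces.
Constraint 1 (X + W = U) on D(X)={3,5,7} D(W)={1,3,5,7} D(U)={1,5,6}: X {3,5,7}->{3,5}; W {1,3,5,7}->{1,3}; U {1,5,6}->{6}
Constraint 2 (U != X) on D(U)={6} D(X)={3,5}: no change
Constraint 3 (X < Y) on D(X)={3,5} D(Y)={2,3,4,5,6,7}: Y {2,3,4,5,6,7}->{4,5,6,7}
So after all 3 constraints: D(X) = {3,5}

Answer: {3,5}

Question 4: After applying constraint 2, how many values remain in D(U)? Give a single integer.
Constraint 1 (X + W = U) on D(X)={3,5,7} D(W)={1,3,5,7} D(U)={1,5,6}: X {3,5,7}->{3,5}; W {1,3,5,7}->{1,3}; U {1,5,6}->{6}
Constraint 2 (U != X) on D(U)={6} D(X)={3,5}: no change
So after constraint 2: D(U)={6}, size = 1

Answer: 1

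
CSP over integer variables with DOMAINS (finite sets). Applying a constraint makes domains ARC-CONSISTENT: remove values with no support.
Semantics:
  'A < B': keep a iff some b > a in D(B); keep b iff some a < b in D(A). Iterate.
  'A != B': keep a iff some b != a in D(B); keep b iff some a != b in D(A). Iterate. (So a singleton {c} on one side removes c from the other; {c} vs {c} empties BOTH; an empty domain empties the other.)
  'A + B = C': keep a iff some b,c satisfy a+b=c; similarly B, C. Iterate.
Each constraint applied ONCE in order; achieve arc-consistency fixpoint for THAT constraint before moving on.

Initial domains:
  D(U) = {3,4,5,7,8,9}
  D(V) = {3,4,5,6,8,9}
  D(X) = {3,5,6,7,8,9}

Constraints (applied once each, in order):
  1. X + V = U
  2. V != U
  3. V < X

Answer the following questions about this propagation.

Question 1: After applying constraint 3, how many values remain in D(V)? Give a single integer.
Answer: 3

Derivation:
Constraint 1 (X + V = U) on D(X)={3,5,6,7,8,9} D(V)={3,4,5,6,8,9} D(U)={3,4,5,7,8,9}: X {3,5,6,7,8,9}->{3,5,6}; V {3,4,5,6,8,9}->{3,4,5,6}; U {3,4,5,7,8,9}->{7,8,9}
Constraint 2 (V != U) on D(V)={3,4,5,6} D(U)={7,8,9}: no change
Constraint 3 (V < X) on D(V)={3,4,5,6} D(X)={3,5,6}: V {3,4,5,6}->{3,4,5}; X {3,5,6}->{5,6}
So after constraint 3: D(V)={3,4,5}, size = 3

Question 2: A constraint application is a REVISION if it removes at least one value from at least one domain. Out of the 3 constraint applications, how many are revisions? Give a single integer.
Constraint 1 (X + V = U) on D(X)={3,5,6,7,8,9} D(V)={3,4,5,6,8,9} D(U)={3,4,5,7,8,9}: X {3,5,6,7,8,9}->{3,5,6}; V {3,4,5,6,8,9}->{3,4,5,6}; U {3,4,5,7,8,9}->{7,8,9} => REVISION
Constraint 2 (V != U) on D(V)={3,4,5,6} D(U)={7,8,9}: no change => not a revision
Constraint 3 (V < X) on D(V)={3,4,5,6} D(X)={3,5,6}: V {3,4,5,6}->{3,4,5}; X {3,5,6}->{5,6} => REVISION
Total revisions = 2

Answer: 2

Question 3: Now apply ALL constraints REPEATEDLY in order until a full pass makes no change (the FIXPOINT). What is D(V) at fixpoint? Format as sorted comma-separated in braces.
pass 0 (initial): D(V)={3,4,5,6,8,9}
pass 1: U {3,4,5,7,8,9}->{7,8,9}; V {3,4,5,6,8,9}->{3,4,5}; X {3,5,6,7,8,9}->{5,6}
pass 2: U {7,8,9}->{8,9}; V {3,4,5}->{3,4}
pass 3: no change
Fixpoint after 3 passes: D(V) = {3,4}

Answer: {3,4}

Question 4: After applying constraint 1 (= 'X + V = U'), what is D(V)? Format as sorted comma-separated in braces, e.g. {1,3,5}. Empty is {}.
Answer: {3,4,5,6}

Derivation:
Constraint 1 (X + V = U) on D(X)={3,5,6,7,8,9} D(V)={3,4,5,6,8,9} D(U)={3,4,5,7,8,9}: X {3,5,6,7,8,9}->{3,5,6}; V {3,4,5,6,8,9}->{3,4,5,6}; U {3,4,5,7,8,9}->{7,8,9}
So after constraint 1: D(V) = {3,4,5,6}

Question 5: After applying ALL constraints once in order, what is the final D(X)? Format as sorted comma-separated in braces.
Answer: {5,6}

Derivation:
Constraint 1 (X + V = U) on D(X)={3,5,6,7,8,9} D(V)={3,4,5,6,8,9} D(U)={3,4,5,7,8,9}: X {3,5,6,7,8,9}->{3,5,6}; V {3,4,5,6,8,9}->{3,4,5,6}; U {3,4,5,7,8,9}->{7,8,9}
Constraint 2 (V != U) on D(V)={3,4,5,6} D(U)={7,8,9}: no change
Constraint 3 (V < X) on D(V)={3,4,5,6} D(X)={3,5,6}: V {3,4,5,6}->{3,4,5}; X {3,5,6}->{5,6}
So after all 3 constraints: D(X) = {5,6}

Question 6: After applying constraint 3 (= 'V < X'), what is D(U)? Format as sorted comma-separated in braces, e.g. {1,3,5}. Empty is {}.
Answer: {7,8,9}

Derivation:
Constraint 1 (X + V = U) on D(X)={3,5,6,7,8,9} D(V)={3,4,5,6,8,9} D(U)={3,4,5,7,8,9}: X {3,5,6,7,8,9}->{3,5,6}; V {3,4,5,6,8,9}->{3,4,5,6}; U {3,4,5,7,8,9}->{7,8,9}
Constraint 2 (V != U) on D(V)={3,4,5,6} D(U)={7,8,9}: no change
Constraint 3 (V < X) on D(V)={3,4,5,6} D(X)={3,5,6}: V {3,4,5,6}->{3,4,5}; X {3,5,6}->{5,6}
So after constraint 3: D(U) = {7,8,9}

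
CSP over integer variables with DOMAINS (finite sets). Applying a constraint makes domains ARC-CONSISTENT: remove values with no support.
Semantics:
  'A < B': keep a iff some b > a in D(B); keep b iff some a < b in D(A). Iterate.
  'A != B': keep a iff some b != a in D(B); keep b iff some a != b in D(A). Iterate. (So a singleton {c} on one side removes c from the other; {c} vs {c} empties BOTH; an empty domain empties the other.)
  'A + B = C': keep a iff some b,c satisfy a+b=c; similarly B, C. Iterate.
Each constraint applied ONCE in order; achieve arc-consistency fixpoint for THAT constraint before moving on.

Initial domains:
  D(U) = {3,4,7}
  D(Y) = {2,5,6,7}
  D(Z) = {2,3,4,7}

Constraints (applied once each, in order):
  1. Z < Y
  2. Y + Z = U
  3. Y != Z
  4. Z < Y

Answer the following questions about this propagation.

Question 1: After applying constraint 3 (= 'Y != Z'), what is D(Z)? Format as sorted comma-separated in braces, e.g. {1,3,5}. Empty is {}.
Answer: {2}

Derivation:
Constraint 1 (Z < Y) on D(Z)={2,3,4,7} D(Y)={2,5,6,7}: Z {2,3,4,7}->{2,3,4}; Y {2,5,6,7}->{5,6,7}
Constraint 2 (Y + Z = U) on D(Y)={5,6,7} D(Z)={2,3,4} D(U)={3,4,7}: Y {5,6,7}->{5}; Z {2,3,4}->{2}; U {3,4,7}->{7}
Constraint 3 (Y != Z) on D(Y)={5} D(Z)={2}: no change
So after constraint 3: D(Z) = {2}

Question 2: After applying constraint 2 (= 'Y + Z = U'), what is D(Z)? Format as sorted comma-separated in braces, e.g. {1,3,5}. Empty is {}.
Constraint 1 (Z < Y) on D(Z)={2,3,4,7} D(Y)={2,5,6,7}: Z {2,3,4,7}->{2,3,4}; Y {2,5,6,7}->{5,6,7}
Constraint 2 (Y + Z = U) on D(Y)={5,6,7} D(Z)={2,3,4} D(U)={3,4,7}: Y {5,6,7}->{5}; Z {2,3,4}->{2}; U {3,4,7}->{7}
So after constraint 2: D(Z) = {2}

Answer: {2}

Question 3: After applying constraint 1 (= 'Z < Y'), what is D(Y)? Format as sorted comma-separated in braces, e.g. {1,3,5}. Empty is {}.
Constraint 1 (Z < Y) on D(Z)={2,3,4,7} D(Y)={2,5,6,7}: Z {2,3,4,7}->{2,3,4}; Y {2,5,6,7}->{5,6,7}
So after constraint 1: D(Y) = {5,6,7}

Answer: {5,6,7}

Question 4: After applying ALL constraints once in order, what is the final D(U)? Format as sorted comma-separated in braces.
Constraint 1 (Z < Y) on D(Z)={2,3,4,7} D(Y)={2,5,6,7}: Z {2,3,4,7}->{2,3,4}; Y {2,5,6,7}->{5,6,7}
Constraint 2 (Y + Z = U) on D(Y)={5,6,7} D(Z)={2,3,4} D(U)={3,4,7}: Y {5,6,7}->{5}; Z {2,3,4}->{2}; U {3,4,7}->{7}
Constraint 3 (Y != Z) on D(Y)={5} D(Z)={2}: no change
Constraint 4 (Z < Y) on D(Z)={2} D(Y)={5}: no change
So after all 4 constraints: D(U) = {7}

Answer: {7}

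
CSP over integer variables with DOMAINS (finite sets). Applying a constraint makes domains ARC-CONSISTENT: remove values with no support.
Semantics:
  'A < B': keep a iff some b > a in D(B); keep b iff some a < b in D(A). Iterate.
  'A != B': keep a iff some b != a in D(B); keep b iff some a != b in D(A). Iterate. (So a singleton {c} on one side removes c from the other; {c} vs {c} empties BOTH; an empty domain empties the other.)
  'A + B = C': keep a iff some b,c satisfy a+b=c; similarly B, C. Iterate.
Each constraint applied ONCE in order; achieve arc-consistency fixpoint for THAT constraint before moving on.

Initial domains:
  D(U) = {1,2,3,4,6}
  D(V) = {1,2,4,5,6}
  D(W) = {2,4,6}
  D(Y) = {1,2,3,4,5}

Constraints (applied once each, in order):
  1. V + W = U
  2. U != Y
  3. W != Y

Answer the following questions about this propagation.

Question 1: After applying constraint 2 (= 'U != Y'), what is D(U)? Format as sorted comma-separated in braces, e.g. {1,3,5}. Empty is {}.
Answer: {3,4,6}

Derivation:
Constraint 1 (V + W = U) on D(V)={1,2,4,5,6} D(W)={2,4,6} D(U)={1,2,3,4,6}: V {1,2,4,5,6}->{1,2,4}; W {2,4,6}->{2,4}; U {1,2,3,4,6}->{3,4,6}
Constraint 2 (U != Y) on D(U)={3,4,6} D(Y)={1,2,3,4,5}: no change
So after constraint 2: D(U) = {3,4,6}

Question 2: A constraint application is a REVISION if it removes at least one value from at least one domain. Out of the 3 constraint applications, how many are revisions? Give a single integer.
Constraint 1 (V + W = U) on D(V)={1,2,4,5,6} D(W)={2,4,6} D(U)={1,2,3,4,6}: V {1,2,4,5,6}->{1,2,4}; W {2,4,6}->{2,4}; U {1,2,3,4,6}->{3,4,6} => REVISION
Constraint 2 (U != Y) on D(U)={3,4,6} D(Y)={1,2,3,4,5}: no change => not a revision
Constraint 3 (W != Y) on D(W)={2,4} D(Y)={1,2,3,4,5}: no change => not a revision
Total revisions = 1

Answer: 1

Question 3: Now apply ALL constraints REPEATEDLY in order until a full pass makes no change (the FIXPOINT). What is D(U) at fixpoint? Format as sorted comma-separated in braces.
pass 0 (initial): D(U)={1,2,3,4,6}
pass 1: U {1,2,3,4,6}->{3,4,6}; V {1,2,4,5,6}->{1,2,4}; W {2,4,6}->{2,4}
pass 2: no change
Fixpoint after 2 passes: D(U) = {3,4,6}

Answer: {3,4,6}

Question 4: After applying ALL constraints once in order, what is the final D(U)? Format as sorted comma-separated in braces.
Answer: {3,4,6}

Derivation:
Constraint 1 (V + W = U) on D(V)={1,2,4,5,6} D(W)={2,4,6} D(U)={1,2,3,4,6}: V {1,2,4,5,6}->{1,2,4}; W {2,4,6}->{2,4}; U {1,2,3,4,6}->{3,4,6}
Constraint 2 (U != Y) on D(U)={3,4,6} D(Y)={1,2,3,4,5}: no change
Constraint 3 (W != Y) on D(W)={2,4} D(Y)={1,2,3,4,5}: no change
So after all 3 constraints: D(U) = {3,4,6}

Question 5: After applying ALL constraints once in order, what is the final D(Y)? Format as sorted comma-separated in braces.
Constraint 1 (V + W = U) on D(V)={1,2,4,5,6} D(W)={2,4,6} D(U)={1,2,3,4,6}: V {1,2,4,5,6}->{1,2,4}; W {2,4,6}->{2,4}; U {1,2,3,4,6}->{3,4,6}
Constraint 2 (U != Y) on D(U)={3,4,6} D(Y)={1,2,3,4,5}: no change
Constraint 3 (W != Y) on D(W)={2,4} D(Y)={1,2,3,4,5}: no change
So after all 3 constraints: D(Y) = {1,2,3,4,5}

Answer: {1,2,3,4,5}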